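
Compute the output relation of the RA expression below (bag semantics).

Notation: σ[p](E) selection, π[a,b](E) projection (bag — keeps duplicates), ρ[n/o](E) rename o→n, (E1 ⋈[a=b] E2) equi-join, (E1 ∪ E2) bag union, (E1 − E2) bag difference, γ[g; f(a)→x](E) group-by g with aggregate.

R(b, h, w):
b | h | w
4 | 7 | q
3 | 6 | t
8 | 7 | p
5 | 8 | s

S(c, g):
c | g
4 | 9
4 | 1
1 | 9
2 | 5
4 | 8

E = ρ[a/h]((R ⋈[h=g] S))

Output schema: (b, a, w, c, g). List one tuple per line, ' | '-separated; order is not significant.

Row counts bottom-up:
  R → 4
  S → 5
  (R ⋈[h=g] S) → 1
  ρ[a/h]((R ⋈[h=g] S)) → 1

== RESULT ==
b | a | w | c | g
5 | 8 | s | 4 | 8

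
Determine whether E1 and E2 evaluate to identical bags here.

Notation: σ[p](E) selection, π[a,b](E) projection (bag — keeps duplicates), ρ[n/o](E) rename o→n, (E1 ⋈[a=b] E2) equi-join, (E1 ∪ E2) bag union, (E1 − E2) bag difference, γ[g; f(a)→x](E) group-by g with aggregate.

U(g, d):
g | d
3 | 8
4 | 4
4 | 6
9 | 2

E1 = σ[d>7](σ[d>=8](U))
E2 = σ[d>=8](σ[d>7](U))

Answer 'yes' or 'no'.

E1 subexpression sizes:
  U → 4
  σ[d>=8](U) → 1
  σ[d>7](σ[d>=8](U)) → 1
E2 subexpression sizes:
  U → 4
  σ[d>7](U) → 1
  σ[d>=8](σ[d>7](U)) → 1

E1 and E2 produce the same multiset:
g | d
3 | 8

yes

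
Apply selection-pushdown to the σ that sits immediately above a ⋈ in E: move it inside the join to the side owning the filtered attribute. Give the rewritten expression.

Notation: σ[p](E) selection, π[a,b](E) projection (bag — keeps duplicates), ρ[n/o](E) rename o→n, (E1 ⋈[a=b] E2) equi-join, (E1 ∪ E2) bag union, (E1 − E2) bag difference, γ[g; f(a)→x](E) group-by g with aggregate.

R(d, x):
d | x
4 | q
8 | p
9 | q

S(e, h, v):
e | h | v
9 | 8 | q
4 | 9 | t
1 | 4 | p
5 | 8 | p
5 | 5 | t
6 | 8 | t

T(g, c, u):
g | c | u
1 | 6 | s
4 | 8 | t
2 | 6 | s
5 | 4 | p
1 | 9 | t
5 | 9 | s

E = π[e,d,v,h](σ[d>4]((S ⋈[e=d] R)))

σ filters on d, owned by the right side.
E' = π[e,d,v,h]((S ⋈[e=d] σ[d>4](R)))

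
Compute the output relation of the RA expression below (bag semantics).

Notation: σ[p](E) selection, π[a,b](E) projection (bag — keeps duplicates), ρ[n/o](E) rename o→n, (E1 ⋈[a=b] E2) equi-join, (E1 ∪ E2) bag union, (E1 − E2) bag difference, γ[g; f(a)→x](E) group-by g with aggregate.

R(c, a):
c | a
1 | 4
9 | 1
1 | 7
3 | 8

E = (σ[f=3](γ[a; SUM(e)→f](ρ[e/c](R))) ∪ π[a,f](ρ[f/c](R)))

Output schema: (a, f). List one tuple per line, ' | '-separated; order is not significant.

Subexpression sizes:
  R → 4
  ρ[e/c](R) → 4
  γ[a; SUM(e)→f](ρ[e/c](R)) → 4
  σ[f=3](γ[a; SUM(e)→f](ρ[e/c](R))) → 1
  R → 4
  ρ[f/c](R) → 4
  π[a,f](ρ[f/c](R)) → 4
  (σ[f=3](γ[a; SUM(e)→f](ρ[e/c](R))) ∪ π[a,f](ρ[f/c](R))) → 5

== RESULT ==
a | f
1 | 9
4 | 1
7 | 1
8 | 3
8 | 3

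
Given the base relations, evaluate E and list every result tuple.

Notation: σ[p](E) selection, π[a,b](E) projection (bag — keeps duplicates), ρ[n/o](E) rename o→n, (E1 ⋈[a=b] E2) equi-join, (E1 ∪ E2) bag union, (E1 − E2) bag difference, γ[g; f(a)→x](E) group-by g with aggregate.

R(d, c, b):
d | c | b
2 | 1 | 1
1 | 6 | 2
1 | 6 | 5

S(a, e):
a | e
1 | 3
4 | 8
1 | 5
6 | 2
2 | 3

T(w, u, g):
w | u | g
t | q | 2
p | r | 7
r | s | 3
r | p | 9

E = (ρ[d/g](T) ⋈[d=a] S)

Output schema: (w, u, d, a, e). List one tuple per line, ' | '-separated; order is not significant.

Stepwise |·|:
  T → 4
  ρ[d/g](T) → 4
  S → 5
  (ρ[d/g](T) ⋈[d=a] S) → 1

== RESULT ==
w | u | d | a | e
t | q | 2 | 2 | 3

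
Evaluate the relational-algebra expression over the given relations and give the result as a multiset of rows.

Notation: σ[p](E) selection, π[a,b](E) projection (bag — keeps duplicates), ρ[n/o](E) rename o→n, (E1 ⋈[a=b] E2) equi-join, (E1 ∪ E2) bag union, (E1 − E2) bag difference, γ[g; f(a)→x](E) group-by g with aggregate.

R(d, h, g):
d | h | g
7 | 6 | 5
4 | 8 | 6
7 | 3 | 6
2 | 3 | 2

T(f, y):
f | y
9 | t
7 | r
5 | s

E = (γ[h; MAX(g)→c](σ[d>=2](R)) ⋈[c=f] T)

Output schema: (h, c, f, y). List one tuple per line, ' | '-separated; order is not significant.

Stepwise |·|:
  R → 4
  σ[d>=2](R) → 4
  γ[h; MAX(g)→c](σ[d>=2](R)) → 3
  T → 3
  (γ[h; MAX(g)→c](σ[d>=2](R)) ⋈[c=f] T) → 1

== RESULT ==
h | c | f | y
6 | 5 | 5 | s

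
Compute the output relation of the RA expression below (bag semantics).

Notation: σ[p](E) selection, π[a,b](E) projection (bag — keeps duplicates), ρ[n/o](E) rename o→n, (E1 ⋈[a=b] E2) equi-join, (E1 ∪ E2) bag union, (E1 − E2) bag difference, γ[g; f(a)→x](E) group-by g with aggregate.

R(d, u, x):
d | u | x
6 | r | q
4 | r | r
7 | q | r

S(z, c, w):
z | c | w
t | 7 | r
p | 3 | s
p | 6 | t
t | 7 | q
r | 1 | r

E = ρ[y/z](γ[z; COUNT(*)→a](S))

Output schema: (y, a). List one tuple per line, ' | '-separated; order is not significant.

Subexpression sizes:
  S → 5
  γ[z; COUNT(*)→a](S) → 3
  ρ[y/z](γ[z; COUNT(*)→a](S)) → 3

== RESULT ==
y | a
p | 2
r | 1
t | 2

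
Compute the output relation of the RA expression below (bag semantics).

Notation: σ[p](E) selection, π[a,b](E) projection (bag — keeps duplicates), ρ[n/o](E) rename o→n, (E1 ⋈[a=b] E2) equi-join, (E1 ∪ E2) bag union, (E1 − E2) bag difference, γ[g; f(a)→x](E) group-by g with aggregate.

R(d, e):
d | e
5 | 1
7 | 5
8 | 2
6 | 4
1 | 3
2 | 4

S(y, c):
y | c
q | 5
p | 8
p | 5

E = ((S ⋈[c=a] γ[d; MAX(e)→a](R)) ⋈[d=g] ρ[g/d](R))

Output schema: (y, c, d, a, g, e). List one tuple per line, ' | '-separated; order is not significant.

Per-node cardinality:
  S → 3
  R → 6
  γ[d; MAX(e)→a](R) → 6
  (S ⋈[c=a] γ[d; MAX(e)→a](R)) → 2
  R → 6
  ρ[g/d](R) → 6
  ((S ⋈[c=a] γ[d; MAX(e)→a](R)) ⋈[d=g] ρ[g/d](R)) → 2

== RESULT ==
y | c | d | a | g | e
p | 5 | 7 | 5 | 7 | 5
q | 5 | 7 | 5 | 7 | 5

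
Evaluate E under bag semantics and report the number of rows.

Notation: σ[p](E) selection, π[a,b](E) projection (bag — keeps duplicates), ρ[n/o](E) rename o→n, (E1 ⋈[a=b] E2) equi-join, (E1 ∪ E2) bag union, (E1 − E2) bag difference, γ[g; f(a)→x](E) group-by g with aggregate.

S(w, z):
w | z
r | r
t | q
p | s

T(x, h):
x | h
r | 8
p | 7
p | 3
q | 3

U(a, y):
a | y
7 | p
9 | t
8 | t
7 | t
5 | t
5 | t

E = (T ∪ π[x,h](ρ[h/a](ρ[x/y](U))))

Stepwise |·|:
  T → 4
  U → 6
  ρ[x/y](U) → 6
  ρ[h/a](ρ[x/y](U)) → 6
  π[x,h](ρ[h/a](ρ[x/y](U))) → 6
  (T ∪ π[x,h](ρ[h/a](ρ[x/y](U)))) → 10

|E| = 10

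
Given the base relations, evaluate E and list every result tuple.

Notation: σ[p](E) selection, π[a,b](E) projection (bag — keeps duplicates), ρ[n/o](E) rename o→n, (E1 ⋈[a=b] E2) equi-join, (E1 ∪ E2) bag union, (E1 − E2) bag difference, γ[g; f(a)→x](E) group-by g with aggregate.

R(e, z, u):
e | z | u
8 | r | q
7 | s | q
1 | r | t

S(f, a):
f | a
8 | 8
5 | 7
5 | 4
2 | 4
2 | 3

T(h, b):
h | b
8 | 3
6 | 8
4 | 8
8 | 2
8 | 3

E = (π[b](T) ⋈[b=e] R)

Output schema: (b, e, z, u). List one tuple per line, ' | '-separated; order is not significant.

Stepwise |·|:
  T → 5
  π[b](T) → 5
  R → 3
  (π[b](T) ⋈[b=e] R) → 2

== RESULT ==
b | e | z | u
8 | 8 | r | q
8 | 8 | r | q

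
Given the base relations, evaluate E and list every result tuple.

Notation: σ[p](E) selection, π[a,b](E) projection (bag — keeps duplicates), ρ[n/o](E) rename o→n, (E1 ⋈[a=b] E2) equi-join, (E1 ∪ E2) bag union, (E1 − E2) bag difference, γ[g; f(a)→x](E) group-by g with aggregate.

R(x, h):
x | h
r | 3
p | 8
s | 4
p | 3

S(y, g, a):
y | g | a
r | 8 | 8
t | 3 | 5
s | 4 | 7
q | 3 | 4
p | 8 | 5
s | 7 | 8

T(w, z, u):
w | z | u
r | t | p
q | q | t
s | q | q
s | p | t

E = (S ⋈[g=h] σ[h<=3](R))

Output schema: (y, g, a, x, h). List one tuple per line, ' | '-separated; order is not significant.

Subexpression sizes:
  S → 6
  R → 4
  σ[h<=3](R) → 2
  (S ⋈[g=h] σ[h<=3](R)) → 4

== RESULT ==
y | g | a | x | h
q | 3 | 4 | p | 3
q | 3 | 4 | r | 3
t | 3 | 5 | p | 3
t | 3 | 5 | r | 3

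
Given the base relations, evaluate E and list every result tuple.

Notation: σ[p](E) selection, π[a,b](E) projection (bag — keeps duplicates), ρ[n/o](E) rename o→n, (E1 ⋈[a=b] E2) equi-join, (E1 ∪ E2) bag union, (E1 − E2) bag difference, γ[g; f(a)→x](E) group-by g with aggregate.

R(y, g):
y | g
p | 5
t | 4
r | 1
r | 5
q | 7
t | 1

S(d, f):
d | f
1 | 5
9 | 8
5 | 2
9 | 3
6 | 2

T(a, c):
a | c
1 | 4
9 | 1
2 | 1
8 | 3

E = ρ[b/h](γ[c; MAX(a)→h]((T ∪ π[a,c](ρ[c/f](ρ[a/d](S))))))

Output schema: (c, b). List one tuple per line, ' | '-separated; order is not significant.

Stepwise |·|:
  T → 4
  S → 5
  ρ[a/d](S) → 5
  ρ[c/f](ρ[a/d](S)) → 5
  π[a,c](ρ[c/f](ρ[a/d](S))) → 5
  (T ∪ π[a,c](ρ[c/f](ρ[a/d](S)))) → 9
  γ[c; MAX(a)→h]((T ∪ π[a,c](ρ[c/f](ρ[a/d](S))))) → 6
  ρ[b/h](γ[c; MAX(a)→h]((T ∪ π[a,c](ρ[c/f](ρ[a/d](S)))))) → 6

== RESULT ==
c | b
1 | 9
2 | 6
3 | 9
4 | 1
5 | 1
8 | 9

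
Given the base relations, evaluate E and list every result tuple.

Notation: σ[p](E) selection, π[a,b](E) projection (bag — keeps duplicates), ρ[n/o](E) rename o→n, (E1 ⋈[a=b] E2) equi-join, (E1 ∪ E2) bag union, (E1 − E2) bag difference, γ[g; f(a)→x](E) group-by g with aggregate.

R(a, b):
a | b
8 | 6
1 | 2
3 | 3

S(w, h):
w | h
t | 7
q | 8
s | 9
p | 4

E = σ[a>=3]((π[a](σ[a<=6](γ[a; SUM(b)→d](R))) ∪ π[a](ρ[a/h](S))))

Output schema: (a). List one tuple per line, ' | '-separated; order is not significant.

Subexpression sizes:
  R → 3
  γ[a; SUM(b)→d](R) → 3
  σ[a<=6](γ[a; SUM(b)→d](R)) → 2
  π[a](σ[a<=6](γ[a; SUM(b)→d](R))) → 2
  S → 4
  ρ[a/h](S) → 4
  π[a](ρ[a/h](S)) → 4
  (π[a](σ[a<=6](γ[a; SUM(b)→d](R))) ∪ π[a](ρ[a/h](S))) → 6
  σ[a>=3]((π[a](σ[a<=6](γ[a; SUM(b)→d](R))) ∪ π[a](ρ[a/h](S)))) → 5

== RESULT ==
a
3
4
7
8
9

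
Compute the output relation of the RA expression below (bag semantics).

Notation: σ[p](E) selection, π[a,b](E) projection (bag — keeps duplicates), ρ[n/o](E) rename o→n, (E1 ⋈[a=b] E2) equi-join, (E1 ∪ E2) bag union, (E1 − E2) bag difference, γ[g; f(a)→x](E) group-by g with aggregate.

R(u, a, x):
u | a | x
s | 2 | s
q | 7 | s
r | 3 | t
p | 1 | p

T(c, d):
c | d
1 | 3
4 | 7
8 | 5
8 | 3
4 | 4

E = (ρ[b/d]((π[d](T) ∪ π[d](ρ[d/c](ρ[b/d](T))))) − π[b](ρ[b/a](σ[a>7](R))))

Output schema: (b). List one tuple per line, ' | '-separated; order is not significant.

Stepwise |·|:
  T → 5
  π[d](T) → 5
  T → 5
  ρ[b/d](T) → 5
  ρ[d/c](ρ[b/d](T)) → 5
  π[d](ρ[d/c](ρ[b/d](T))) → 5
  (π[d](T) ∪ π[d](ρ[d/c](ρ[b/d](T)))) → 10
  ρ[b/d]((π[d](T) ∪ π[d](ρ[d/c](ρ[b/d](T))))) → 10
  R → 4
  σ[a>7](R) → 0
  ρ[b/a](σ[a>7](R)) → 0
  π[b](ρ[b/a](σ[a>7](R))) → 0
  (ρ[b/d]((π[d](T) ∪ π[d](ρ[d/c](ρ[b/d](T))))) − π[b](ρ[b/a](σ[a>7](R)))) → 10

== RESULT ==
b
1
3
3
4
4
4
5
7
8
8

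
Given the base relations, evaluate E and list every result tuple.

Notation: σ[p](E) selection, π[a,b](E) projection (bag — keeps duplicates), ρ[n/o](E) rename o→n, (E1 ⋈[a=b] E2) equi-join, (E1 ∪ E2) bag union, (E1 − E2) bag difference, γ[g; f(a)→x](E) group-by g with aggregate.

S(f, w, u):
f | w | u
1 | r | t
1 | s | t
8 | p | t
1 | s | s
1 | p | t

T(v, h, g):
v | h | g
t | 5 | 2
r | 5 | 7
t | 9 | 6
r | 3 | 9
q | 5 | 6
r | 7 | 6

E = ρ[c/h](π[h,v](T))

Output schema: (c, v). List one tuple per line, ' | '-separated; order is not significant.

Row counts bottom-up:
  T → 6
  π[h,v](T) → 6
  ρ[c/h](π[h,v](T)) → 6

== RESULT ==
c | v
3 | r
5 | q
5 | r
5 | t
7 | r
9 | t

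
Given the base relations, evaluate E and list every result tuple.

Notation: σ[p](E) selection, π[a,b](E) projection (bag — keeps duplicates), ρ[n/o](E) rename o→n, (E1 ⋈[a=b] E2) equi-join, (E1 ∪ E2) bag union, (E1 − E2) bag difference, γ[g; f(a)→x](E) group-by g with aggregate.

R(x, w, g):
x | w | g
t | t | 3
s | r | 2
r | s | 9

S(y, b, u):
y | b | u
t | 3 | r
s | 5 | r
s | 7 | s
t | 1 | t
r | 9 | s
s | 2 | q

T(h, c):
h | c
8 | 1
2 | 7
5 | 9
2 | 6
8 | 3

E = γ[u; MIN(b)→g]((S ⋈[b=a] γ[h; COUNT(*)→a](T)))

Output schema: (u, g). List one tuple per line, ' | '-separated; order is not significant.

Row counts bottom-up:
  S → 6
  T → 5
  γ[h; COUNT(*)→a](T) → 3
  (S ⋈[b=a] γ[h; COUNT(*)→a](T)) → 3
  γ[u; MIN(b)→g]((S ⋈[b=a] γ[h; COUNT(*)→a](T))) → 2

== RESULT ==
u | g
q | 2
t | 1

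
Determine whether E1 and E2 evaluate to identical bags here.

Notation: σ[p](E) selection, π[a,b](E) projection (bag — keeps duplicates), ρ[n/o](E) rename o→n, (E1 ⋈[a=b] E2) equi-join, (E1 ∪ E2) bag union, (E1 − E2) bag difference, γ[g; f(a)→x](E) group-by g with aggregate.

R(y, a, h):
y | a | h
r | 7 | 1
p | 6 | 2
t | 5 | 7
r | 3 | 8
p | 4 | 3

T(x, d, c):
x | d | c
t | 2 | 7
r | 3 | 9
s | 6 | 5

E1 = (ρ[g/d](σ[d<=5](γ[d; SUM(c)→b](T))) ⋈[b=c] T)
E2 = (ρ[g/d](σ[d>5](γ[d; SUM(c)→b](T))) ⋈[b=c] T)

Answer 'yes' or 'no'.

E1 per-node cardinality:
  T → 3
  γ[d; SUM(c)→b](T) → 3
  σ[d<=5](γ[d; SUM(c)→b](T)) → 2
  ρ[g/d](σ[d<=5](γ[d; SUM(c)→b](T))) → 2
  T → 3
  (ρ[g/d](σ[d<=5](γ[d; SUM(c)→b](T))) ⋈[b=c] T) → 2
E2 per-node cardinality:
  T → 3
  γ[d; SUM(c)→b](T) → 3
  σ[d>5](γ[d; SUM(c)→b](T)) → 1
  ρ[g/d](σ[d>5](γ[d; SUM(c)→b](T))) → 1
  T → 3
  (ρ[g/d](σ[d>5](γ[d; SUM(c)→b](T))) ⋈[b=c] T) → 1

E1 result:
g | b | x | d | c
2 | 7 | t | 2 | 7
3 | 9 | r | 3 | 9
E2 result:
g | b | x | d | c
6 | 5 | s | 6 | 5
Witness: (6, 5, 's', 6, 5) appears 0× in E1 but 1× in E2.

no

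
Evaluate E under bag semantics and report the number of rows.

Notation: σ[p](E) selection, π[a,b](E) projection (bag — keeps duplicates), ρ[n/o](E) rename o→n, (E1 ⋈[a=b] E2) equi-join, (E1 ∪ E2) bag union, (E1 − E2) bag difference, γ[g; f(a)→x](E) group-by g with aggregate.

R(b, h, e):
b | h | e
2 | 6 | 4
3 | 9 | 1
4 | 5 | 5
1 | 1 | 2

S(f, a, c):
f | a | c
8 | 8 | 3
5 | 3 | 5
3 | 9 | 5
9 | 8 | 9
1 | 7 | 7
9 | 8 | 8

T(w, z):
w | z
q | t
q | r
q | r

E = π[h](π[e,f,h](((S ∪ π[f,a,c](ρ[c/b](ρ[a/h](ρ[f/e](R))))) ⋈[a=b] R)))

Per-node cardinality:
  S → 6
  R → 4
  ρ[f/e](R) → 4
  ρ[a/h](ρ[f/e](R)) → 4
  ρ[c/b](ρ[a/h](ρ[f/e](R))) → 4
  π[f,a,c](ρ[c/b](ρ[a/h](ρ[f/e](R)))) → 4
  (S ∪ π[f,a,c](ρ[c/b](ρ[a/h](ρ[f/e](R))))) → 10
  R → 4
  ((S ∪ π[f,a,c](ρ[c/b](ρ[a/h](ρ[f/e](R))))) ⋈[a=b] R) → 2
  π[e,f,h](((S ∪ π[f,a,c](ρ[c/b](ρ[a/h](ρ[f/e](R))))) ⋈[a=b] R)) → 2
  π[h](π[e,f,h](((S ∪ π[f,a,c](ρ[c/b](ρ[a/h](ρ[f/e](R))))) ⋈[a=b] R))) → 2

|E| = 2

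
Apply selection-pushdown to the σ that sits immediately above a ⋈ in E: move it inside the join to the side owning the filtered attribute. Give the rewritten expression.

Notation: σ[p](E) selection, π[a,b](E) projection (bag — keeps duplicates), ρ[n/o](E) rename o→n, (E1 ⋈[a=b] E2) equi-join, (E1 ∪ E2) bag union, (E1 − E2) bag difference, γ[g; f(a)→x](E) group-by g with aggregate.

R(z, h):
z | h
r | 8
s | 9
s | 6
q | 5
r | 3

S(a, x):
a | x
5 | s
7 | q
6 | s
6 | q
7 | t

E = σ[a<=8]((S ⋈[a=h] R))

σ filters on a, owned by the left side.
E' = (σ[a<=8](S) ⋈[a=h] R)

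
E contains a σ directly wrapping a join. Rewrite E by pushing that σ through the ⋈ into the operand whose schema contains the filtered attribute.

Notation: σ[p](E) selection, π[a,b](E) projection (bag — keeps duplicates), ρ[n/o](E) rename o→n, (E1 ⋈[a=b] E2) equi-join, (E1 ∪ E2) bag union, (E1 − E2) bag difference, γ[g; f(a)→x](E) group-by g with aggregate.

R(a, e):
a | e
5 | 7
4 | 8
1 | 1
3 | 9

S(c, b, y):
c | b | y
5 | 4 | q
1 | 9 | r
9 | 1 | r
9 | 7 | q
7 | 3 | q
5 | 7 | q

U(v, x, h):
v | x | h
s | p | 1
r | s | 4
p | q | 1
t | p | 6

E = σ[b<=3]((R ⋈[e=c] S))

σ filters on b, owned by the right side.
E' = (R ⋈[e=c] σ[b<=3](S))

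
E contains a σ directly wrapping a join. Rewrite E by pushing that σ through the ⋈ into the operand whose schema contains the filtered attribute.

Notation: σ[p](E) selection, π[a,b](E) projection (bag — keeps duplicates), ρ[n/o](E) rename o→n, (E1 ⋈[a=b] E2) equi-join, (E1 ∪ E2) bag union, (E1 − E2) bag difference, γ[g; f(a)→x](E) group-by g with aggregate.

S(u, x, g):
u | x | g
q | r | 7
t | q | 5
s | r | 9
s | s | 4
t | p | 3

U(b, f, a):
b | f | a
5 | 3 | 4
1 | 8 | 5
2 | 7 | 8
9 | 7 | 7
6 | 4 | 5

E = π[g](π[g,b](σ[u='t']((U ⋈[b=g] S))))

σ filters on u, owned by the right side.
E' = π[g](π[g,b]((U ⋈[b=g] σ[u='t'](S))))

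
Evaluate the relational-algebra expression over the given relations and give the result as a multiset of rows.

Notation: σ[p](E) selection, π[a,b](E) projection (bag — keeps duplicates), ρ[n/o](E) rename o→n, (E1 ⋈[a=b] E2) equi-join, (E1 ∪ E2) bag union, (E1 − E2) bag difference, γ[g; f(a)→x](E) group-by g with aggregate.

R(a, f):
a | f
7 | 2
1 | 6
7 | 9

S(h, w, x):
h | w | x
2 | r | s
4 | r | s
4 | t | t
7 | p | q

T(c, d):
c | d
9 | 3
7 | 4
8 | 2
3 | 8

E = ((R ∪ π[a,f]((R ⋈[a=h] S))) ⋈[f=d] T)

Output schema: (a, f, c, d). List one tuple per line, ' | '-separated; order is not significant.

Per-node cardinality:
  R → 3
  R → 3
  S → 4
  (R ⋈[a=h] S) → 2
  π[a,f]((R ⋈[a=h] S)) → 2
  (R ∪ π[a,f]((R ⋈[a=h] S))) → 5
  T → 4
  ((R ∪ π[a,f]((R ⋈[a=h] S))) ⋈[f=d] T) → 2

== RESULT ==
a | f | c | d
7 | 2 | 8 | 2
7 | 2 | 8 | 2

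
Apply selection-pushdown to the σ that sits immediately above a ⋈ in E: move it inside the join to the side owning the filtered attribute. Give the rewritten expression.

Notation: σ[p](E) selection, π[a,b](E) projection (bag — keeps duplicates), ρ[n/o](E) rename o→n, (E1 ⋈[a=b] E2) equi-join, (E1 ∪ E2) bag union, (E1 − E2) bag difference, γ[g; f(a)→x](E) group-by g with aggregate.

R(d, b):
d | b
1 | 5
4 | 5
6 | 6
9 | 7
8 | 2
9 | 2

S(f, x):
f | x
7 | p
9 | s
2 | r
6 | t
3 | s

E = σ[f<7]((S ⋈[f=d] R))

σ filters on f, owned by the left side.
E' = (σ[f<7](S) ⋈[f=d] R)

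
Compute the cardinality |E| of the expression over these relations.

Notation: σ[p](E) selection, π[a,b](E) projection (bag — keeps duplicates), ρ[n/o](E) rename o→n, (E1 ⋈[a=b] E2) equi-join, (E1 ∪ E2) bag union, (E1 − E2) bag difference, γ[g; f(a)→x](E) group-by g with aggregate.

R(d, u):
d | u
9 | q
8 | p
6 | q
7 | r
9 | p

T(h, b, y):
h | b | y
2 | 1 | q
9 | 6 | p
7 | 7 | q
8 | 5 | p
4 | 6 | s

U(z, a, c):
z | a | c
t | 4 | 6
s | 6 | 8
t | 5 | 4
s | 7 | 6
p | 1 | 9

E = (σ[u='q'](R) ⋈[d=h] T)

Row counts bottom-up:
  R → 5
  σ[u='q'](R) → 2
  T → 5
  (σ[u='q'](R) ⋈[d=h] T) → 1

|E| = 1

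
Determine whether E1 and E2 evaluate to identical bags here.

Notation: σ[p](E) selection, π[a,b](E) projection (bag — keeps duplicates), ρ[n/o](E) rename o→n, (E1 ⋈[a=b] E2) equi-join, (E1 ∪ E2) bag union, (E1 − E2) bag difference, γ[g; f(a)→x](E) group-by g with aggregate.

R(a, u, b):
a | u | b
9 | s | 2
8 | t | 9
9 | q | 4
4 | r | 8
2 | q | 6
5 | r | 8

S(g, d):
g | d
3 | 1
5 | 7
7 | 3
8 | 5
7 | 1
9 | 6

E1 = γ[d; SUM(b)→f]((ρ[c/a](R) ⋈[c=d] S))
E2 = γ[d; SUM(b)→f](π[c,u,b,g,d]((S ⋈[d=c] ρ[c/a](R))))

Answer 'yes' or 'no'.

E1 stepwise |·|:
  R → 6
  ρ[c/a](R) → 6
  S → 6
  (ρ[c/a](R) ⋈[c=d] S) → 1
  γ[d; SUM(b)→f]((ρ[c/a](R) ⋈[c=d] S)) → 1
E2 stepwise |·|:
  S → 6
  R → 6
  ρ[c/a](R) → 6
  (S ⋈[d=c] ρ[c/a](R)) → 1
  π[c,u,b,g,d]((S ⋈[d=c] ρ[c/a](R))) → 1
  γ[d; SUM(b)→f](π[c,u,b,g,d]((S ⋈[d=c] ρ[c/a](R)))) → 1

E1 and E2 produce the same multiset:
d | f
5 | 8

yes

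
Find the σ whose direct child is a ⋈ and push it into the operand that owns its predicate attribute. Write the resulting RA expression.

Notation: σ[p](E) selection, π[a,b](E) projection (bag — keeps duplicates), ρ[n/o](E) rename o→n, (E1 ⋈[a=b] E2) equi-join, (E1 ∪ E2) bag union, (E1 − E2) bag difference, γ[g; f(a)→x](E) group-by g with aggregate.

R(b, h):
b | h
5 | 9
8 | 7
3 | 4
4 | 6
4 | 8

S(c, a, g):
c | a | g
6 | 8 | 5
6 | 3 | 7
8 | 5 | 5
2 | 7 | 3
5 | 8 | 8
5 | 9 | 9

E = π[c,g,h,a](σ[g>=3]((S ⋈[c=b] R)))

σ filters on g, owned by the left side.
E' = π[c,g,h,a]((σ[g>=3](S) ⋈[c=b] R))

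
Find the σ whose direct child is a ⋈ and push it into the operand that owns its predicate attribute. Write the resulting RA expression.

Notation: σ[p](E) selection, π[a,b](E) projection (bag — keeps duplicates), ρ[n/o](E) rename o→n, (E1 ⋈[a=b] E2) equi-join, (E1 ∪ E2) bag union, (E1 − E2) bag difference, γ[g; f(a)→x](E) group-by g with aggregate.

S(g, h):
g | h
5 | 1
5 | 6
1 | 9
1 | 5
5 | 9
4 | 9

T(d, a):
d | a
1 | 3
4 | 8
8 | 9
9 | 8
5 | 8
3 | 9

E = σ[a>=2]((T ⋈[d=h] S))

σ filters on a, owned by the left side.
E' = (σ[a>=2](T) ⋈[d=h] S)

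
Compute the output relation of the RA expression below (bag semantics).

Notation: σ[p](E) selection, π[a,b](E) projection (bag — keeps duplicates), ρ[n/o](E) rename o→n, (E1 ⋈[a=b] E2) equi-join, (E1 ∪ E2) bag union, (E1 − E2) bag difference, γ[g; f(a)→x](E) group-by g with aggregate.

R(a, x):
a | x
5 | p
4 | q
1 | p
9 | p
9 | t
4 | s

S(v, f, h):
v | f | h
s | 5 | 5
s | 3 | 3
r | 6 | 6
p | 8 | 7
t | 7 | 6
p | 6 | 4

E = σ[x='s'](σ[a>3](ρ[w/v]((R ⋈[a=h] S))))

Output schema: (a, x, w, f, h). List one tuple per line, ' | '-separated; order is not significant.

Stepwise |·|:
  R → 6
  S → 6
  (R ⋈[a=h] S) → 3
  ρ[w/v]((R ⋈[a=h] S)) → 3
  σ[a>3](ρ[w/v]((R ⋈[a=h] S))) → 3
  σ[x='s'](σ[a>3](ρ[w/v]((R ⋈[a=h] S)))) → 1

== RESULT ==
a | x | w | f | h
4 | s | p | 6 | 4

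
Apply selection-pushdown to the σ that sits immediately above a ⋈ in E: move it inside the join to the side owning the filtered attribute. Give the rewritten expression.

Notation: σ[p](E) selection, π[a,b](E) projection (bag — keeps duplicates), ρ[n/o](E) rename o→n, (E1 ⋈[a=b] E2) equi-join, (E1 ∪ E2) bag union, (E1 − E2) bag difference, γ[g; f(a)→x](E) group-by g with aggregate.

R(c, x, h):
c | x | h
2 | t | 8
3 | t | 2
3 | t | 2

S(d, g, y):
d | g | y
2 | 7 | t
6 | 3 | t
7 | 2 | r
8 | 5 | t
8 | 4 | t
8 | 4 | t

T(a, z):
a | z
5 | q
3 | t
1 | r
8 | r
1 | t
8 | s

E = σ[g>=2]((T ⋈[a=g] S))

σ filters on g, owned by the right side.
E' = (T ⋈[a=g] σ[g>=2](S))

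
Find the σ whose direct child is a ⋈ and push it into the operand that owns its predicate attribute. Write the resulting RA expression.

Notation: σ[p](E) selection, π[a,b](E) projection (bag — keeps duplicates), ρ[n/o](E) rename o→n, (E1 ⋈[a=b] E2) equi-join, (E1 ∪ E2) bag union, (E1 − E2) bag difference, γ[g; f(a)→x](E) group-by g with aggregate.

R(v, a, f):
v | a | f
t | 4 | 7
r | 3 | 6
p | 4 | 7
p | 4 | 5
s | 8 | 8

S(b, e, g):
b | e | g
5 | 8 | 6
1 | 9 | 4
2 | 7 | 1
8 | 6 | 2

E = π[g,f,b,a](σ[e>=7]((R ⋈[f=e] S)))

σ filters on e, owned by the right side.
E' = π[g,f,b,a]((R ⋈[f=e] σ[e>=7](S)))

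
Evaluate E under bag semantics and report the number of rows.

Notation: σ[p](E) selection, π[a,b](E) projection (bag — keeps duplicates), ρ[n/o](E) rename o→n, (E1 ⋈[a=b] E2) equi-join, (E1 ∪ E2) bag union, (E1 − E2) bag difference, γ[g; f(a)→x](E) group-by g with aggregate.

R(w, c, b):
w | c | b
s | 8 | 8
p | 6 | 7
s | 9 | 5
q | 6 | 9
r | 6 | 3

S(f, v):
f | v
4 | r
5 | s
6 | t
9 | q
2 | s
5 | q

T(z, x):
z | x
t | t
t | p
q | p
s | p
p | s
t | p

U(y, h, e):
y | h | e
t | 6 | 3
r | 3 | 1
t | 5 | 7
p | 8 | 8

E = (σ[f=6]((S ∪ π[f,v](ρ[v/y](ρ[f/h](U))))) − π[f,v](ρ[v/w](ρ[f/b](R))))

Per-node cardinality:
  S → 6
  U → 4
  ρ[f/h](U) → 4
  ρ[v/y](ρ[f/h](U)) → 4
  π[f,v](ρ[v/y](ρ[f/h](U))) → 4
  (S ∪ π[f,v](ρ[v/y](ρ[f/h](U)))) → 10
  σ[f=6]((S ∪ π[f,v](ρ[v/y](ρ[f/h](U))))) → 2
  R → 5
  ρ[f/b](R) → 5
  ρ[v/w](ρ[f/b](R)) → 5
  π[f,v](ρ[v/w](ρ[f/b](R))) → 5
  (σ[f=6]((S ∪ π[f,v](ρ[v/y](ρ[f/h](U))))) − π[f,v](ρ[v/w](ρ[f/b](R)))) → 2

|E| = 2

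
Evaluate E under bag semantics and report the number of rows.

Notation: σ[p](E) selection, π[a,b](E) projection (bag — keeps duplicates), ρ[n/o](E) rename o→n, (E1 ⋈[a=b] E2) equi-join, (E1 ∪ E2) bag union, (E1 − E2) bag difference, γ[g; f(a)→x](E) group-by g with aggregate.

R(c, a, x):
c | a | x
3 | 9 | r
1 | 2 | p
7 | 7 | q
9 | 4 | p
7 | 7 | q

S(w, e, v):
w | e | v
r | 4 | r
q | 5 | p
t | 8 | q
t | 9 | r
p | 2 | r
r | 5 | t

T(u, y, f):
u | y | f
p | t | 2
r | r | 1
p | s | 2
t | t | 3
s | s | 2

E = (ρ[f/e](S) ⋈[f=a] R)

Subexpression sizes:
  S → 6
  ρ[f/e](S) → 6
  R → 5
  (ρ[f/e](S) ⋈[f=a] R) → 3

|E| = 3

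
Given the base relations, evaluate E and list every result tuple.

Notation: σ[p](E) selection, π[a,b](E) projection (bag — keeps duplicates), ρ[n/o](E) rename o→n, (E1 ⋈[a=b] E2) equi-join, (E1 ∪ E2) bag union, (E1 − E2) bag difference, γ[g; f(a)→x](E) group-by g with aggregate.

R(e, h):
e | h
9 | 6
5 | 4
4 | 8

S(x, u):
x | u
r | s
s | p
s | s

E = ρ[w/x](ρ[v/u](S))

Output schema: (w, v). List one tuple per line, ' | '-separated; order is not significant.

Subexpression sizes:
  S → 3
  ρ[v/u](S) → 3
  ρ[w/x](ρ[v/u](S)) → 3

== RESULT ==
w | v
r | s
s | p
s | s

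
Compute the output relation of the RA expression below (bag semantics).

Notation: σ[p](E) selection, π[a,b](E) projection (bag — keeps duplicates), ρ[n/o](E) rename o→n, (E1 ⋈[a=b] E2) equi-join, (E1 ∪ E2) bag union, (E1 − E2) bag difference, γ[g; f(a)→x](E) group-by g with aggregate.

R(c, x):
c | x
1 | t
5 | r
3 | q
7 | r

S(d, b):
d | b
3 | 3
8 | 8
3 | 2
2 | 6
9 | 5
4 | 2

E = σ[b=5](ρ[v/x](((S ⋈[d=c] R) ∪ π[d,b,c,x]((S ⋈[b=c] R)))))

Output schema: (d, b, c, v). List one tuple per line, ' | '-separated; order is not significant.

Per-node cardinality:
  S → 6
  R → 4
  (S ⋈[d=c] R) → 2
  S → 6
  R → 4
  (S ⋈[b=c] R) → 2
  π[d,b,c,x]((S ⋈[b=c] R)) → 2
  ((S ⋈[d=c] R) ∪ π[d,b,c,x]((S ⋈[b=c] R))) → 4
  ρ[v/x](((S ⋈[d=c] R) ∪ π[d,b,c,x]((S ⋈[b=c] R)))) → 4
  σ[b=5](ρ[v/x](((S ⋈[d=c] R) ∪ π[d,b,c,x]((S ⋈[b=c] R))))) → 1

== RESULT ==
d | b | c | v
9 | 5 | 5 | r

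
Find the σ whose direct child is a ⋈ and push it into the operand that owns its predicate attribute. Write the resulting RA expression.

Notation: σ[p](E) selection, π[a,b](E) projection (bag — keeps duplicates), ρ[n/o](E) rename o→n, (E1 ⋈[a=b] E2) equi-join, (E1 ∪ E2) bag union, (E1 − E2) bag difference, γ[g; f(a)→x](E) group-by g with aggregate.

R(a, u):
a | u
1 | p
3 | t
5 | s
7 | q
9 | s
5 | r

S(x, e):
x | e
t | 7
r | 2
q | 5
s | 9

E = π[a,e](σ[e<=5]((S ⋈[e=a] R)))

σ filters on e, owned by the left side.
E' = π[a,e]((σ[e<=5](S) ⋈[e=a] R))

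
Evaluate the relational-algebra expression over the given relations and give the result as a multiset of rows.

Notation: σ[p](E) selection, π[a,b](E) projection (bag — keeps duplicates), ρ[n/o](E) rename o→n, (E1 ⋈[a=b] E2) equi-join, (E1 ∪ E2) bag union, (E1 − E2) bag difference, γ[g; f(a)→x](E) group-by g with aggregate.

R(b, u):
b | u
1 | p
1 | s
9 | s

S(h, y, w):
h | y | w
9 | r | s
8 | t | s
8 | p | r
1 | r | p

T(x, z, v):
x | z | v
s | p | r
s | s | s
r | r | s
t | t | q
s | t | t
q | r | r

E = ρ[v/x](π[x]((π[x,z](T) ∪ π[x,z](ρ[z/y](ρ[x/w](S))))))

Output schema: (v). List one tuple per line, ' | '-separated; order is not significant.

Row counts bottom-up:
  T → 6
  π[x,z](T) → 6
  S → 4
  ρ[x/w](S) → 4
  ρ[z/y](ρ[x/w](S)) → 4
  π[x,z](ρ[z/y](ρ[x/w](S))) → 4
  (π[x,z](T) ∪ π[x,z](ρ[z/y](ρ[x/w](S)))) → 10
  π[x]((π[x,z](T) ∪ π[x,z](ρ[z/y](ρ[x/w](S))))) → 10
  ρ[v/x](π[x]((π[x,z](T) ∪ π[x,z](ρ[z/y](ρ[x/w](S)))))) → 10

== RESULT ==
v
p
q
r
r
s
s
s
s
s
t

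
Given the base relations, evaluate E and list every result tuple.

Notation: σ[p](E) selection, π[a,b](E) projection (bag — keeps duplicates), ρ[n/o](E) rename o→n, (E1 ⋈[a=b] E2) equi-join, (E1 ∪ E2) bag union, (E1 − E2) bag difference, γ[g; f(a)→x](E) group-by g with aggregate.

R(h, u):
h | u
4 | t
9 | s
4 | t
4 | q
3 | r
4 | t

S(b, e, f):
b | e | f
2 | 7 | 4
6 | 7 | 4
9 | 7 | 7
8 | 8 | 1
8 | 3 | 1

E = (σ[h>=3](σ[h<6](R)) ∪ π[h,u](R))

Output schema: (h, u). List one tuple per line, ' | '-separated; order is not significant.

Per-node cardinality:
  R → 6
  σ[h<6](R) → 5
  σ[h>=3](σ[h<6](R)) → 5
  R → 6
  π[h,u](R) → 6
  (σ[h>=3](σ[h<6](R)) ∪ π[h,u](R)) → 11

== RESULT ==
h | u
3 | r
3 | r
4 | q
4 | q
4 | t
4 | t
4 | t
4 | t
4 | t
4 | t
9 | s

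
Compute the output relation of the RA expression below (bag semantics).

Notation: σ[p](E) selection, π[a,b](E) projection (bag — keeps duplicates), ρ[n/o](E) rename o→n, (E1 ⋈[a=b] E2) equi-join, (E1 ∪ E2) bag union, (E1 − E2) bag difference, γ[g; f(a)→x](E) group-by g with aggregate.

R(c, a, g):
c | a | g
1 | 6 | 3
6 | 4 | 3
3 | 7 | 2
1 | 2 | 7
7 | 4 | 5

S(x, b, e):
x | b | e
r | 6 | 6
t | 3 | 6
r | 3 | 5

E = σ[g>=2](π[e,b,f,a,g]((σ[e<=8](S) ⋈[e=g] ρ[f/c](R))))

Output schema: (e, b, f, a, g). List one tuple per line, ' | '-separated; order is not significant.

Row counts bottom-up:
  S → 3
  σ[e<=8](S) → 3
  R → 5
  ρ[f/c](R) → 5
  (σ[e<=8](S) ⋈[e=g] ρ[f/c](R)) → 1
  π[e,b,f,a,g]((σ[e<=8](S) ⋈[e=g] ρ[f/c](R))) → 1
  σ[g>=2](π[e,b,f,a,g]((σ[e<=8](S) ⋈[e=g] ρ[f/c](R)))) → 1

== RESULT ==
e | b | f | a | g
5 | 3 | 7 | 4 | 5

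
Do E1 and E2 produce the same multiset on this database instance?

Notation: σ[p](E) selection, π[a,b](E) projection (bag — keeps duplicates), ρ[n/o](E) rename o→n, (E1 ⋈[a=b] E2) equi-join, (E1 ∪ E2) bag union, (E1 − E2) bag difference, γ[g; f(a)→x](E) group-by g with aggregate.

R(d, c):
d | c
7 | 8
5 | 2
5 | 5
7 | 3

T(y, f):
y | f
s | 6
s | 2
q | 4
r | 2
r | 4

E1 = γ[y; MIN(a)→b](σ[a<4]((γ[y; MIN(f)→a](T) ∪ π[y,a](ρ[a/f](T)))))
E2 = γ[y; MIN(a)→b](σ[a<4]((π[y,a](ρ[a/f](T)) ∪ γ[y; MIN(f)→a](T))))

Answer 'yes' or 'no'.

E1 row counts bottom-up:
  T → 5
  γ[y; MIN(f)→a](T) → 3
  T → 5
  ρ[a/f](T) → 5
  π[y,a](ρ[a/f](T)) → 5
  (γ[y; MIN(f)→a](T) ∪ π[y,a](ρ[a/f](T))) → 8
  σ[a<4]((γ[y; MIN(f)→a](T) ∪ π[y,a](ρ[a/f](T)))) → 4
  γ[y; MIN(a)→b](σ[a<4]((γ[y; MIN(f)→a](T) ∪ π[y,a](ρ[a/f](T))))) → 2
E2 row counts bottom-up:
  T → 5
  ρ[a/f](T) → 5
  π[y,a](ρ[a/f](T)) → 5
  T → 5
  γ[y; MIN(f)→a](T) → 3
  (π[y,a](ρ[a/f](T)) ∪ γ[y; MIN(f)→a](T)) → 8
  σ[a<4]((π[y,a](ρ[a/f](T)) ∪ γ[y; MIN(f)→a](T))) → 4
  γ[y; MIN(a)→b](σ[a<4]((π[y,a](ρ[a/f](T)) ∪ γ[y; MIN(f)→a](T)))) → 2

E1 and E2 produce the same multiset:
y | b
r | 2
s | 2

yes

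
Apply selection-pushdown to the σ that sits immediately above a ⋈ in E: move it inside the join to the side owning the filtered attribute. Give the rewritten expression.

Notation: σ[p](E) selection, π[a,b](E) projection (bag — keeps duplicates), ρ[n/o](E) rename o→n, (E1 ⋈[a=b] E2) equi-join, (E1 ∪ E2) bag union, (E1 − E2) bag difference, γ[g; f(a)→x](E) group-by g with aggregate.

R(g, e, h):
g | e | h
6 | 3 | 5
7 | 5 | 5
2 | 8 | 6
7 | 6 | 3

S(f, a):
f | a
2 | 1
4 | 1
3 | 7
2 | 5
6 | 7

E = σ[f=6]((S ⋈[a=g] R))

σ filters on f, owned by the left side.
E' = (σ[f=6](S) ⋈[a=g] R)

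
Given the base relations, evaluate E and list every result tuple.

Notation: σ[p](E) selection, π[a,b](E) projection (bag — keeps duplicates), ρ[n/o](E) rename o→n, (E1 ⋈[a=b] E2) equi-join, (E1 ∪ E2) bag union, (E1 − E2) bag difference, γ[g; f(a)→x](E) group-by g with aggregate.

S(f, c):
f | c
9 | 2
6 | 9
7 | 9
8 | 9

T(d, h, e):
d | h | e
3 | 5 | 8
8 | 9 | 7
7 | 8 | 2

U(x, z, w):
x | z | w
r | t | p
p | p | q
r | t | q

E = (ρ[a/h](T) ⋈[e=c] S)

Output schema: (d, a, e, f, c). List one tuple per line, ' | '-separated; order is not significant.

Stepwise |·|:
  T → 3
  ρ[a/h](T) → 3
  S → 4
  (ρ[a/h](T) ⋈[e=c] S) → 1

== RESULT ==
d | a | e | f | c
7 | 8 | 2 | 9 | 2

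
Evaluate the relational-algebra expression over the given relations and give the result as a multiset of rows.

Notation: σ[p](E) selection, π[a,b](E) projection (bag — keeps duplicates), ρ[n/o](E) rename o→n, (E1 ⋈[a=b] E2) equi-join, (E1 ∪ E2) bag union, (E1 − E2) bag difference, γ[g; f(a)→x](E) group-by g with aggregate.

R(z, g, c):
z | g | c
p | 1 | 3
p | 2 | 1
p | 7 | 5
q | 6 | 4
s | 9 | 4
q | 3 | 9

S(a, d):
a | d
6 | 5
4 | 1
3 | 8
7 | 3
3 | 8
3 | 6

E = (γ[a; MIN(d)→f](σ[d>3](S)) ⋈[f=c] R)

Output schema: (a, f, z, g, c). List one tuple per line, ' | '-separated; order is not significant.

Subexpression sizes:
  S → 6
  σ[d>3](S) → 4
  γ[a; MIN(d)→f](σ[d>3](S)) → 2
  R → 6
  (γ[a; MIN(d)→f](σ[d>3](S)) ⋈[f=c] R) → 1

== RESULT ==
a | f | z | g | c
6 | 5 | p | 7 | 5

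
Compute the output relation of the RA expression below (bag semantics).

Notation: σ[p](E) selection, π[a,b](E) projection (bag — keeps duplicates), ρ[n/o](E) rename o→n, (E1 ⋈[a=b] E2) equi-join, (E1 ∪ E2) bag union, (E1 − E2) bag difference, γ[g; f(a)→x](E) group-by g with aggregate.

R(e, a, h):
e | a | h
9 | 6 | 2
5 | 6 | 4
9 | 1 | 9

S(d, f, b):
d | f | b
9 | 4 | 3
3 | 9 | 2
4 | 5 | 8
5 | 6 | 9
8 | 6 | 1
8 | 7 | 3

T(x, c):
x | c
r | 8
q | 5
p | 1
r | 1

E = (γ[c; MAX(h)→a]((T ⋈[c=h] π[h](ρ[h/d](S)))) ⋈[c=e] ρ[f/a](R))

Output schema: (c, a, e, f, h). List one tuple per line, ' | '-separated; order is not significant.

Per-node cardinality:
  T → 4
  S → 6
  ρ[h/d](S) → 6
  π[h](ρ[h/d](S)) → 6
  (T ⋈[c=h] π[h](ρ[h/d](S))) → 3
  γ[c; MAX(h)→a]((T ⋈[c=h] π[h](ρ[h/d](S)))) → 2
  R → 3
  ρ[f/a](R) → 3
  (γ[c; MAX(h)→a]((T ⋈[c=h] π[h](ρ[h/d](S)))) ⋈[c=e] ρ[f/a](R)) → 1

== RESULT ==
c | a | e | f | h
5 | 5 | 5 | 6 | 4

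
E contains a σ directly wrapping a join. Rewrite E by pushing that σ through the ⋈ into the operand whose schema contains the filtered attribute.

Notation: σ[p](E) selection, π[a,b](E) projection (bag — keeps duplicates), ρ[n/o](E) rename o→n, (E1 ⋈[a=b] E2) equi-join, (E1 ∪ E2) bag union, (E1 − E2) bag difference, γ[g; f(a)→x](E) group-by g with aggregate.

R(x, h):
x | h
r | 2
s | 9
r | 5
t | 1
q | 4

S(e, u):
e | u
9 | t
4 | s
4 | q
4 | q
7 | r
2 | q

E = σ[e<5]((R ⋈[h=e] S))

σ filters on e, owned by the right side.
E' = (R ⋈[h=e] σ[e<5](S))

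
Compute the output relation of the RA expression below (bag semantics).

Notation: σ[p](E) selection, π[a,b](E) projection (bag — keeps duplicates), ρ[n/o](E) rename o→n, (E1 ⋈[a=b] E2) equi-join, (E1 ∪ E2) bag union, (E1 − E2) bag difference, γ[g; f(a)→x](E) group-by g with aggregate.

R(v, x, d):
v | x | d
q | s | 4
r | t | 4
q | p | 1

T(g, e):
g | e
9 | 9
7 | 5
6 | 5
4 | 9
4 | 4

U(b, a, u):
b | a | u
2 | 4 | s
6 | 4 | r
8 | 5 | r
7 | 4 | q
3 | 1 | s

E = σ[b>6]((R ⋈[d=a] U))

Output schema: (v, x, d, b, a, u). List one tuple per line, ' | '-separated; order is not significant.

Subexpression sizes:
  R → 3
  U → 5
  (R ⋈[d=a] U) → 7
  σ[b>6]((R ⋈[d=a] U)) → 2

== RESULT ==
v | x | d | b | a | u
q | s | 4 | 7 | 4 | q
r | t | 4 | 7 | 4 | q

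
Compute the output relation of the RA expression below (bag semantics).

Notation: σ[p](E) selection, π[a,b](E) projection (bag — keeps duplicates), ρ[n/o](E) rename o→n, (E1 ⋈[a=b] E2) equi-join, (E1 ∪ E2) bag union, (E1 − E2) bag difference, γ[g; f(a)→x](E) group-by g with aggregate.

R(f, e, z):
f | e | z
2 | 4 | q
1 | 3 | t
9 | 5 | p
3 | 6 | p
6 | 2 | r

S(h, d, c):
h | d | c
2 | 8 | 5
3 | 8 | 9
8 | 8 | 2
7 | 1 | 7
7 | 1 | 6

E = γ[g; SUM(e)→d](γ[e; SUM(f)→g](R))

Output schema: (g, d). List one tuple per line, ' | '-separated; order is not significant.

Stepwise |·|:
  R → 5
  γ[e; SUM(f)→g](R) → 5
  γ[g; SUM(e)→d](γ[e; SUM(f)→g](R)) → 5

== RESULT ==
g | d
1 | 3
2 | 4
3 | 6
6 | 2
9 | 5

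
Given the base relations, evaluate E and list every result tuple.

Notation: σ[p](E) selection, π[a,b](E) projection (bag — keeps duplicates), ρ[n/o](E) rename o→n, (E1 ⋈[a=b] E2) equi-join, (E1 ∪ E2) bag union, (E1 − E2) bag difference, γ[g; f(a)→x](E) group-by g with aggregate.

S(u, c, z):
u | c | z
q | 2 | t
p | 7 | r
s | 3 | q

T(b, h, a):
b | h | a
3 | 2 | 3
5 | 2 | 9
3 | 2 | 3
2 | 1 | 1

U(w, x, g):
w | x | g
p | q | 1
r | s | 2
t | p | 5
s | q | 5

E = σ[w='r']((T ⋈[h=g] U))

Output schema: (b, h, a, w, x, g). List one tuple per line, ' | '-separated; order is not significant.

Row counts bottom-up:
  T → 4
  U → 4
  (T ⋈[h=g] U) → 4
  σ[w='r']((T ⋈[h=g] U)) → 3

== RESULT ==
b | h | a | w | x | g
3 | 2 | 3 | r | s | 2
3 | 2 | 3 | r | s | 2
5 | 2 | 9 | r | s | 2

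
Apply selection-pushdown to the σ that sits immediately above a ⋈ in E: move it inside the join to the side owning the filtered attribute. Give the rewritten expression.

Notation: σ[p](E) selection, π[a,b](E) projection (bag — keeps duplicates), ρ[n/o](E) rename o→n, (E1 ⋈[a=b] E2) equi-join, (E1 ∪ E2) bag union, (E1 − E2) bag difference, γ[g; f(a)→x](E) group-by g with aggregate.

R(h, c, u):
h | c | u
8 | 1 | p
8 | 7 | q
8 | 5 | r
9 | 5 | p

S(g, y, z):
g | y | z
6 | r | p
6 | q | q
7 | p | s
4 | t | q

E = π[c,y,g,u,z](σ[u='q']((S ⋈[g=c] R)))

σ filters on u, owned by the right side.
E' = π[c,y,g,u,z]((S ⋈[g=c] σ[u='q'](R)))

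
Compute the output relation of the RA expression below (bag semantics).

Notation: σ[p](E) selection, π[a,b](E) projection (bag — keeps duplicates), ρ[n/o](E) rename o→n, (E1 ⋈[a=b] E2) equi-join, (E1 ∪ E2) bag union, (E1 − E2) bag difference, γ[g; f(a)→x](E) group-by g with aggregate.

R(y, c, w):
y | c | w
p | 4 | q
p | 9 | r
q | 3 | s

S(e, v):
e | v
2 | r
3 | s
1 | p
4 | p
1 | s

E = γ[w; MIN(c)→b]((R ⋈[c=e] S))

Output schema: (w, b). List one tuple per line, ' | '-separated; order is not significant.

Row counts bottom-up:
  R → 3
  S → 5
  (R ⋈[c=e] S) → 2
  γ[w; MIN(c)→b]((R ⋈[c=e] S)) → 2

== RESULT ==
w | b
q | 4
s | 3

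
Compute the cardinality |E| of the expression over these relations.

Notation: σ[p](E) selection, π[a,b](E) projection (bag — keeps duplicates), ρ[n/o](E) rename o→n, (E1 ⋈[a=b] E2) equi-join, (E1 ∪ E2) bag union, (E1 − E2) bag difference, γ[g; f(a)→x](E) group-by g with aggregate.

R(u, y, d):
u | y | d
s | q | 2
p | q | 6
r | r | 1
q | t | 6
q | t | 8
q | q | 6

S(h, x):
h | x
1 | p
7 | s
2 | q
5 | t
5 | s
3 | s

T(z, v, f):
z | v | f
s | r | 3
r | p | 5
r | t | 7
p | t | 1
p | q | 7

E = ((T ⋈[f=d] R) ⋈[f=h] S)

Row counts bottom-up:
  T → 5
  R → 6
  (T ⋈[f=d] R) → 1
  S → 6
  ((T ⋈[f=d] R) ⋈[f=h] S) → 1

|E| = 1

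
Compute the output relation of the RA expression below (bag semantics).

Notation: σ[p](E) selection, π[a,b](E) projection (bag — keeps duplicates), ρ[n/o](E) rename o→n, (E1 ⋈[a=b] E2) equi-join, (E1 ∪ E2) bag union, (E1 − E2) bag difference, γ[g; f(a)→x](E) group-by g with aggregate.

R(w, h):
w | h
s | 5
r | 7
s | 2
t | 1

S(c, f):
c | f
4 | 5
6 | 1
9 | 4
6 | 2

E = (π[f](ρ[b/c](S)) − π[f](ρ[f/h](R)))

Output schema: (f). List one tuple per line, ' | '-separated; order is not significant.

Stepwise |·|:
  S → 4
  ρ[b/c](S) → 4
  π[f](ρ[b/c](S)) → 4
  R → 4
  ρ[f/h](R) → 4
  π[f](ρ[f/h](R)) → 4
  (π[f](ρ[b/c](S)) − π[f](ρ[f/h](R))) → 1

== RESULT ==
f
4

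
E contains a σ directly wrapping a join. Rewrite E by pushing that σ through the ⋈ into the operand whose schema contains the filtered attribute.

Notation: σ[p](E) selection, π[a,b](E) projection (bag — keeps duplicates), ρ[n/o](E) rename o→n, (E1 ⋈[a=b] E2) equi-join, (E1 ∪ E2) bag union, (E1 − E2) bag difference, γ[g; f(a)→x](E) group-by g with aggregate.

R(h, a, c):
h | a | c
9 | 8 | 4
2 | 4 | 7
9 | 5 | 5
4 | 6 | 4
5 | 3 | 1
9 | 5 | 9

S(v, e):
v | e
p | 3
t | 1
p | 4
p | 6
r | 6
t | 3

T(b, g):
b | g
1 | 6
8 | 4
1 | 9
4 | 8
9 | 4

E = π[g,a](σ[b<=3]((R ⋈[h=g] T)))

σ filters on b, owned by the right side.
E' = π[g,a]((R ⋈[h=g] σ[b<=3](T)))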